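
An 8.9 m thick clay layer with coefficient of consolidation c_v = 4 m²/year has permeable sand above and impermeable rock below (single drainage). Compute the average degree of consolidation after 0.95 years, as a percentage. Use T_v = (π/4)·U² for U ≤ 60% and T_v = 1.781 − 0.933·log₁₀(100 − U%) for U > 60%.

U ≈ 24.7 %

Drainage path length: H_d = H = 8.9 m (single drainage).
T_v = c_v·t/H_d² = 4×0.95/8.9² = 0.047974.
T_v = 0.047974 corresponds to the U ≤ 60% branch:
U = √(4T_v/π) = 0.2471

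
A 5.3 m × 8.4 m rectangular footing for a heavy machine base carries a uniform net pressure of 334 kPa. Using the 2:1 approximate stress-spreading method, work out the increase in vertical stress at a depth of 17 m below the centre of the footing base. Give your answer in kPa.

Δσ_z ≈ 26.3 kPa

By the 2:1 method the load spreads at 1 horizontal : 2 vertical, so at depth z the loaded area has grown by z in each plan dimension:
Δσ = qBL/((B+z)(L+z)) = 334×5.3×8.4/((5.3+17)(8.4+17)) = 26.252 kPa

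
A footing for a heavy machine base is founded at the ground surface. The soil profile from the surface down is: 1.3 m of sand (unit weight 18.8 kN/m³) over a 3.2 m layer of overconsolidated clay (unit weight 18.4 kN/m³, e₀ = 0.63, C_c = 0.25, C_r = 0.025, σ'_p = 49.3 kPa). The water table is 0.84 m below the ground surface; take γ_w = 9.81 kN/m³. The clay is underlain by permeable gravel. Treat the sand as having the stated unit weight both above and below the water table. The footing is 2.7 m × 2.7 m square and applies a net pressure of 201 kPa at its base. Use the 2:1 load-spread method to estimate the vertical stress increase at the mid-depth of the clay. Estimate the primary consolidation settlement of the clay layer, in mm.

Mid-depth of clay below the ground surface: z = 1.3 + 3.2/2 = 2.9 m.
Total vertical stress at mid-clay: σ_v = 18.8×1.3 + 18.4×1.6 = 53.88 kPa.
Pore pressure: u = 9.81×(2.9 − 0.84) = 20.209 kPa.
Initial effective stress: σ'_0 = σ_v − u = 53.88 − 20.209 = 33.671 kPa.
Stress increase at mid-clay by the 2:1 spreading method:
Δσ = qBL/((B+z)(L+z)) = 201×2.7×2.7/((2.7+2.9)(2.7+2.9)) = 46.725 kPa
Final effective stress: σ'_f = 33.671 + 46.725 = 80.396 kPa.
σ'_f = 80.396 > σ'_p = 49.3 kPa, so the stress path crosses the preconsolidation pressure — recompression up to σ'_p, then virgin compression beyond:
S_c = H/(1+e₀)·[C_r·log₁₀(σ'_p/σ'_0) + C_c·log₁₀(σ'_f/σ'_p)]
    = 3.2/1.63 × [0.025×log₁₀(49.3/33.671) + 0.25×log₁₀(80.396/49.3)]
    = 1.9632 × [0.0041398 + 0.053097] = 0.1124 m

S_c ≈ 112 mm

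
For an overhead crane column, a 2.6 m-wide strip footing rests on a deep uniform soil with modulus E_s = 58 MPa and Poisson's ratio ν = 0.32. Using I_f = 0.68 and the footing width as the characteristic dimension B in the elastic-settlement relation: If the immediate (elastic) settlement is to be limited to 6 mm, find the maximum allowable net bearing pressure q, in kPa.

q ≈ 219 kPa

E_s = 58 MPa = 58000 kPa.
S_e = q·B·(1−ν²)/E_s · I_f  ⇒  q = S_e·E_s / (B·(1−ν²)·I_f).
q = 0.006 × 58000 / (2.6 × 0.8976 × 0.68) = 219.3 kPa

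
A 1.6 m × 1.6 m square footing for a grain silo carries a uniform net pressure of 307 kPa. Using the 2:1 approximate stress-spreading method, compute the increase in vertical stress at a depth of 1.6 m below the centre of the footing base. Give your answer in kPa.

Δσ_z ≈ 76.8 kPa

By the 2:1 method the load spreads at 1 horizontal : 2 vertical, so at depth z the loaded area has grown by z in each plan dimension:
Δσ = qBL/((B+z)(L+z)) = 307×1.6×1.6/((1.6+1.6)(1.6+1.6)) = 76.75 kPa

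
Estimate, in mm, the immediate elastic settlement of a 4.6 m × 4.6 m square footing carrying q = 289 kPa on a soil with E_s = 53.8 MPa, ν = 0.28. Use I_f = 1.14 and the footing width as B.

Immediate (elastic) settlement: S_e = q·B·(1−ν²)/E_s · I_f.
E_s = 53.8 MPa = 53800 kPa.
S_e = 289 × 4.6 × (1 − 0.28²) / 53800 × 1.14
    = 289 × 4.6 × 0.9216 / 53800 × 1.14
    = 0.02596 m = 25.96 mm

S_e ≈ 26 mm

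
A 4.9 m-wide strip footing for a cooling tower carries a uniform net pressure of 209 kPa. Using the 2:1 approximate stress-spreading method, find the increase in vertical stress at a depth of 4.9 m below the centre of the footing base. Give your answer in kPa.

Δσ_z ≈ 104 kPa

By the 2:1 method the load spreads at 1 horizontal : 2 vertical, so at depth z the loaded area has grown by z in each plan dimension:
Δσ = qB/(B+z) = 209×4.9/(4.9+4.9) = 104.5 kPa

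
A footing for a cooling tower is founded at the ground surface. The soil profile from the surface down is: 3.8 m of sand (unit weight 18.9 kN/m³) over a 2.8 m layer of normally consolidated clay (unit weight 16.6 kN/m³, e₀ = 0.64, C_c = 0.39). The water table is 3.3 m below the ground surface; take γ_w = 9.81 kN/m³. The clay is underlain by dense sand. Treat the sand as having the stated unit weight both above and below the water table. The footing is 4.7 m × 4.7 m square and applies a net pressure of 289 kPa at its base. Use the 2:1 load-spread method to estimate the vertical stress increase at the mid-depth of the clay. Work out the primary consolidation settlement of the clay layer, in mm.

Mid-depth of clay below the ground surface: z = 3.8 + 2.8/2 = 5.2 m.
Total vertical stress at mid-clay: σ_v = 18.9×3.8 + 16.6×1.4 = 95.06 kPa.
Pore pressure: u = 9.81×(5.2 − 3.3) = 18.639 kPa.
Initial effective stress: σ'_0 = σ_v − u = 95.06 − 18.639 = 76.421 kPa.
Stress increase at mid-clay by the 2:1 spreading method:
Δσ = qBL/((B+z)(L+z)) = 289×4.7×4.7/((4.7+5.2)(4.7+5.2)) = 65.136 kPa
Final effective stress: σ'_f = σ'_0 + Δσ = 76.421 + 65.136 = 141.56 kPa.
Normally consolidated clay, so the full stress increment lies on the virgin compression line:
S_c = C_c·H/(1+e₀)·log₁₀(σ'_f/σ'_0) = 0.39×2.8/(1+0.64)×log₁₀(141.56/76.421)
    = 0.66585 × 0.26773 = 0.1783 m

S_c ≈ 178 mm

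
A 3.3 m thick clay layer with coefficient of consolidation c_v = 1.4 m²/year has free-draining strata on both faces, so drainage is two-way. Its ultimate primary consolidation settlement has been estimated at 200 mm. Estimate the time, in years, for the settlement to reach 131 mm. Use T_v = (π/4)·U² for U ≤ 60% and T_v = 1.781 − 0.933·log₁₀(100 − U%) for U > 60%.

Drainage path length: H_d = H/2 = 1.65 m (double drainage).
U = S(t)/S_ult = 131/200 = 0.655.
U > 60%: T_v = 1.781 − 0.933·log₁₀(100 − 65.5) = 0.34621.
t = T_v·H_d²/c_v = 0.34621×1.65²/1.4 = 0.6733 years.

t ≈ 0.673 years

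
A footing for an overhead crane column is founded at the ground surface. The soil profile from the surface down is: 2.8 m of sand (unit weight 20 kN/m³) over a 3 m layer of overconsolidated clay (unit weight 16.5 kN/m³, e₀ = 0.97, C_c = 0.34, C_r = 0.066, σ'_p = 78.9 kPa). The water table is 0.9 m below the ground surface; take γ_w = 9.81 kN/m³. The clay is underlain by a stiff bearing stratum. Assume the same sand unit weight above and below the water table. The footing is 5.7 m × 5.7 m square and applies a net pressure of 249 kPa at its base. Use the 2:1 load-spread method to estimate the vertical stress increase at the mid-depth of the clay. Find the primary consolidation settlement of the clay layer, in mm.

S_c ≈ 132 mm

Mid-depth of clay below the ground surface: z = 2.8 + 3/2 = 4.3 m.
Total vertical stress at mid-clay: σ_v = 20×2.8 + 16.5×1.5 = 80.75 kPa.
Pore pressure: u = 9.81×(4.3 − 0.9) = 33.354 kPa.
Initial effective stress: σ'_0 = σ_v − u = 80.75 − 33.354 = 47.396 kPa.
Stress increase at mid-clay by the 2:1 spreading method:
Δσ = qBL/((B+z)(L+z)) = 249×5.7×5.7/((5.7+4.3)(5.7+4.3)) = 80.9 kPa
Final effective stress: σ'_f = 47.396 + 80.9 = 128.3 kPa.
σ'_f = 128.3 > σ'_p = 78.9 kPa, so the stress path crosses the preconsolidation pressure — recompression up to σ'_p, then virgin compression beyond:
S_c = H/(1+e₀)·[C_r·log₁₀(σ'_p/σ'_0) + C_c·log₁₀(σ'_f/σ'_p)]
    = 3/1.97 × [0.066×log₁₀(78.9/47.396) + 0.34×log₁₀(128.3/78.9)]
    = 1.5228 × [0.014608 + 0.071791] = 0.1316 m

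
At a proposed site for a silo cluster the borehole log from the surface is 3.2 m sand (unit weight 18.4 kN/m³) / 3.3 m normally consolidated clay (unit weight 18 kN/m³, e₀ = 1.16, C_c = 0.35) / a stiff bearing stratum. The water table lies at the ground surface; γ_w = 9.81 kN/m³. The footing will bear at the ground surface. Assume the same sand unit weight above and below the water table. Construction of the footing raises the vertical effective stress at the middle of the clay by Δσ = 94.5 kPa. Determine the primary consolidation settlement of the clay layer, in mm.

Mid-depth of clay below the ground surface: z = 3.2 + 3.3/2 = 4.85 m.
Total vertical stress at mid-clay: σ_v = 18.4×3.2 + 18×1.65 = 88.58 kPa.
Pore pressure: u = 9.81×(4.85 − 0) = 47.578 kPa.
Initial effective stress: σ'_0 = σ_v − u = 88.58 − 47.578 = 41.002 kPa.
Final effective stress: σ'_f = σ'_0 + Δσ = 41.002 + 94.5 = 135.5 kPa.
Normally consolidated clay, so the full stress increment lies on the virgin compression line:
S_c = C_c·H/(1+e₀)·log₁₀(σ'_f/σ'_0) = 0.35×3.3/(1+1.16)×log₁₀(135.5/41.002)
    = 0.53472 × 0.51913 = 0.2776 m

S_c ≈ 278 mm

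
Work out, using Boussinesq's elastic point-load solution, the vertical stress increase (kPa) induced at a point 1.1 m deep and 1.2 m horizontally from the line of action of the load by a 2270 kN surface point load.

Δσ_z ≈ 126 kPa

Boussinesq vertical stress below a point load on an elastic half-space:
Δσ_z = 3P/(2πz²) · [1 + (r/z)²]^(−5/2)
r/z = 1.2/1.1 = 1.0909; [1+(r/z)²]^(−5/2) = 0.14088.
Δσ_z = 3×2270/(2π×1.1²) × 0.14088 = 895.74 × 0.14088 = 126.2 kPa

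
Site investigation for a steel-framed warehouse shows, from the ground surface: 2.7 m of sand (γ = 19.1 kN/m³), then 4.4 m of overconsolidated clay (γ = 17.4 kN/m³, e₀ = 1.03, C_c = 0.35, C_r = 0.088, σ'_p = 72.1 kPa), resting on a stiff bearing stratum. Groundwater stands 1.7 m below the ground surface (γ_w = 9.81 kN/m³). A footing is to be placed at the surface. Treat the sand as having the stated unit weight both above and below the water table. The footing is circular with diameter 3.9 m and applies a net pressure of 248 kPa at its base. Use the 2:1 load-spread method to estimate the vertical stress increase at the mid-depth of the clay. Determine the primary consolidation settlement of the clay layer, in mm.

Mid-depth of clay below the ground surface: z = 2.7 + 4.4/2 = 4.9 m.
Total vertical stress at mid-clay: σ_v = 19.1×2.7 + 17.4×2.2 = 89.85 kPa.
Pore pressure: u = 9.81×(4.9 − 1.7) = 31.392 kPa.
Initial effective stress: σ'_0 = σ_v − u = 89.85 − 31.392 = 58.458 kPa.
Stress increase at mid-clay by the 2:1 spreading method:
Δσ ≈ qD²/(D+z)² = 248×3.9²/(3.9+4.9)² = 48.71 kPa
Final effective stress: σ'_f = 58.458 + 48.71 = 107.17 kPa.
σ'_f = 107.17 > σ'_p = 72.1 kPa, so the stress path crosses the preconsolidation pressure — recompression up to σ'_p, then virgin compression beyond:
S_c = H/(1+e₀)·[C_r·log₁₀(σ'_p/σ'_0) + C_c·log₁₀(σ'_f/σ'_p)]
    = 4.4/2.03 × [0.088×log₁₀(72.1/58.458) + 0.35×log₁₀(107.17/72.1)]
    = 2.1675 × [0.008016 + 0.060248] = 0.148 m

S_c ≈ 148 mm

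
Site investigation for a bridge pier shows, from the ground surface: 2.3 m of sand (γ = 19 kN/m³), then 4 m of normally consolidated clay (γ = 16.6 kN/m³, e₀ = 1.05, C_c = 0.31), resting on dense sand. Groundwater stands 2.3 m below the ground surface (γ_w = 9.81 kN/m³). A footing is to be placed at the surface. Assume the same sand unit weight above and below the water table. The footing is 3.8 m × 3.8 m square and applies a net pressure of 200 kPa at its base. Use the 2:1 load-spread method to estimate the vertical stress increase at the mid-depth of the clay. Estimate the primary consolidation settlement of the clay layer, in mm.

Mid-depth of clay below the ground surface: z = 2.3 + 4/2 = 4.3 m.
Total vertical stress at mid-clay: σ_v = 19×2.3 + 16.6×2 = 76.9 kPa.
Pore pressure: u = 9.81×(4.3 − 2.3) = 19.62 kPa.
Initial effective stress: σ'_0 = σ_v − u = 76.9 − 19.62 = 57.28 kPa.
Stress increase at mid-clay by the 2:1 spreading method:
Δσ = qBL/((B+z)(L+z)) = 200×3.8×3.8/((3.8+4.3)(3.8+4.3)) = 44.018 kPa
Final effective stress: σ'_f = σ'_0 + Δσ = 57.28 + 44.018 = 101.3 kPa.
Normally consolidated clay, so the full stress increment lies on the virgin compression line:
S_c = C_c·H/(1+e₀)·log₁₀(σ'_f/σ'_0) = 0.31×4/(1+1.05)×log₁₀(101.3/57.28)
    = 0.60488 × 0.24761 = 0.1498 m

S_c ≈ 150 mm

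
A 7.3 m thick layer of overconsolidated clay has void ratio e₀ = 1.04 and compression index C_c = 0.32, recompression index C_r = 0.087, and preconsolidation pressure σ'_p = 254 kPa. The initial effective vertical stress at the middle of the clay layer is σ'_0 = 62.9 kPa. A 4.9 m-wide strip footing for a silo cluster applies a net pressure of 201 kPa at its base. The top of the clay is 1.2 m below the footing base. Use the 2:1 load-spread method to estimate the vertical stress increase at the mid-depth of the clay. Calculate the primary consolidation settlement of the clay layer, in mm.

S_c ≈ 130 mm

Mid-depth of clay below the footing base: z = 1.2 + 7.3/2 = 4.85 m.
Stress increase at mid-clay by the 2:1 spreading method:
Δσ = qB/(B+z) = 201×4.9/(4.9+4.85) = 101.02 kPa
Final effective stress: σ'_f = 62.9 + 101.02 = 163.92 kPa.
σ'_f = 163.92 ≤ σ'_p = 254 kPa, so the clay remains overconsolidated and only the recompression index applies:
S_c = C_r·H/(1+e₀)·log₁₀(σ'_f/σ'_0) = 0.087×7.3/2.04×log₁₀(163.92/62.9)
    = 0.31132 × 0.41598 = 0.1295 m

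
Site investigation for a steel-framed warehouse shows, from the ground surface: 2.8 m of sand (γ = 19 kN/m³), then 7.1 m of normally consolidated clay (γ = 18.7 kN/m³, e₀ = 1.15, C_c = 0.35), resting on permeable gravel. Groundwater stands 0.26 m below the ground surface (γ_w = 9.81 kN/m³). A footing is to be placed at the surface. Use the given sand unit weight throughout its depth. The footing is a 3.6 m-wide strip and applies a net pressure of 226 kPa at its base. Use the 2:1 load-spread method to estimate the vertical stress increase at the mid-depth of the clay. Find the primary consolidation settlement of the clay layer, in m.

S_c ≈ 0.432 m

Mid-depth of clay below the ground surface: z = 2.8 + 7.1/2 = 6.35 m.
Total vertical stress at mid-clay: σ_v = 19×2.8 + 18.7×3.55 = 119.58 kPa.
Pore pressure: u = 9.81×(6.35 − 0.26) = 59.743 kPa.
Initial effective stress: σ'_0 = σ_v − u = 119.58 − 59.743 = 59.837 kPa.
Stress increase at mid-clay by the 2:1 spreading method:
Δσ = qB/(B+z) = 226×3.6/(3.6+6.35) = 81.769 kPa
Final effective stress: σ'_f = σ'_0 + Δσ = 59.837 + 81.769 = 141.61 kPa.
Normally consolidated clay, so the full stress increment lies on the virgin compression line:
S_c = C_c·H/(1+e₀)·log₁₀(σ'_f/σ'_0) = 0.35×7.1/(1+1.15)×log₁₀(141.61/59.837)
    = 1.1558 × 0.37412 = 0.4324 m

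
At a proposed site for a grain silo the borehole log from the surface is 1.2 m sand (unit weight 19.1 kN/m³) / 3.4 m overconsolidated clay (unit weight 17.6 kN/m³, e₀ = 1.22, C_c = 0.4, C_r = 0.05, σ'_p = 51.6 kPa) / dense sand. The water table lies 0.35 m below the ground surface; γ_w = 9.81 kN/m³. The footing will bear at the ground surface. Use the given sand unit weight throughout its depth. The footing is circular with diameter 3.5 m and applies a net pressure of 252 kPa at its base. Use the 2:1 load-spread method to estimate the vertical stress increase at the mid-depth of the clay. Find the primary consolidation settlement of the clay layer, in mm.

S_c ≈ 205 mm

Mid-depth of clay below the ground surface: z = 1.2 + 3.4/2 = 2.9 m.
Total vertical stress at mid-clay: σ_v = 19.1×1.2 + 17.6×1.7 = 52.84 kPa.
Pore pressure: u = 9.81×(2.9 − 0.35) = 25.015 kPa.
Initial effective stress: σ'_0 = σ_v − u = 52.84 − 25.015 = 27.825 kPa.
Stress increase at mid-clay by the 2:1 spreading method:
Δσ ≈ qD²/(D+z)² = 252×3.5²/(3.5+2.9)² = 75.366 kPa
Final effective stress: σ'_f = 27.825 + 75.366 = 103.19 kPa.
σ'_f = 103.19 > σ'_p = 51.6 kPa, so the stress path crosses the preconsolidation pressure — recompression up to σ'_p, then virgin compression beyond:
S_c = H/(1+e₀)·[C_r·log₁₀(σ'_p/σ'_0) + C_c·log₁₀(σ'_f/σ'_p)]
    = 3.4/2.22 × [0.05×log₁₀(51.6/27.825) + 0.4×log₁₀(103.19/51.6)]
    = 1.5315 × [0.013411 + 0.1204] = 0.2049 m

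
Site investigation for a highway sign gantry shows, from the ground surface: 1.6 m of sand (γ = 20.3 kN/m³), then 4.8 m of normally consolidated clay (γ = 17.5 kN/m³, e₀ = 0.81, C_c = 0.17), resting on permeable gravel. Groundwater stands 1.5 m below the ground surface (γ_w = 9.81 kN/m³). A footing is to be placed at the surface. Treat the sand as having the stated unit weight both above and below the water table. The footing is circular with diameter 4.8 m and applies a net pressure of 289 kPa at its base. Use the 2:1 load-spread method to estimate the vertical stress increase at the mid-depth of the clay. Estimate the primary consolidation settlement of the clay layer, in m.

S_c ≈ 0.196 m

Mid-depth of clay below the ground surface: z = 1.6 + 4.8/2 = 4 m.
Total vertical stress at mid-clay: σ_v = 20.3×1.6 + 17.5×2.4 = 74.48 kPa.
Pore pressure: u = 9.81×(4 − 1.5) = 24.525 kPa.
Initial effective stress: σ'_0 = σ_v − u = 74.48 − 24.525 = 49.955 kPa.
Stress increase at mid-clay by the 2:1 spreading method:
Δσ ≈ qD²/(D+z)² = 289×4.8²/(4.8+4)² = 85.983 kPa
Final effective stress: σ'_f = σ'_0 + Δσ = 49.955 + 85.983 = 135.94 kPa.
Normally consolidated clay, so the full stress increment lies on the virgin compression line:
S_c = C_c·H/(1+e₀)·log₁₀(σ'_f/σ'_0) = 0.17×4.8/(1+0.81)×log₁₀(135.94/49.955)
    = 0.45083 × 0.43477 = 0.196 m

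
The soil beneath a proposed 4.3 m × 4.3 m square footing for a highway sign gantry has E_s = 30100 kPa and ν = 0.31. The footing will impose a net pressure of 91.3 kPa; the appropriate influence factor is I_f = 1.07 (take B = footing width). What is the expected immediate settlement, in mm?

Immediate (elastic) settlement: S_e = q·B·(1−ν²)/E_s · I_f.
S_e = 91.3 × 4.3 × (1 − 0.31²) / 30100 × 1.07
    = 91.3 × 4.3 × 0.9039 / 30100 × 1.07
    = 0.01261 m = 12.61 mm

S_e ≈ 12.6 mm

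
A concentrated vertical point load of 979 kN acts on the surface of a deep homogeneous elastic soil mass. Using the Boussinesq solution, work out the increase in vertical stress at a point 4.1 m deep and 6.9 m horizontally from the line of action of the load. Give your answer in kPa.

Boussinesq vertical stress below a point load on an elastic half-space:
Δσ_z = 3P/(2πz²) · [1 + (r/z)²]^(−5/2)
r/z = 6.9/4.1 = 1.6829; [1+(r/z)²]^(−5/2) = 0.034783.
Δσ_z = 3×979/(2π×4.1²) × 0.034783 = 27.807 × 0.034783 = 0.9672 kPa

Δσ_z ≈ 0.967 kPa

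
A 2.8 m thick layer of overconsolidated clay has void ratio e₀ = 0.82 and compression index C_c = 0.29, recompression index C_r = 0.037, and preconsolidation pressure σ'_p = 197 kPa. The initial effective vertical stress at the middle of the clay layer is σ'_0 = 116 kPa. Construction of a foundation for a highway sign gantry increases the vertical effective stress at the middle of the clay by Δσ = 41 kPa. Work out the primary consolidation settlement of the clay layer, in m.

S_c ≈ 0.00748 m

Final effective stress: σ'_f = 116 + 41 = 157 kPa.
σ'_f = 157 ≤ σ'_p = 197 kPa, so the clay remains overconsolidated and only the recompression index applies:
S_c = C_r·H/(1+e₀)·log₁₀(σ'_f/σ'_0) = 0.037×2.8/1.82×log₁₀(157/116)
    = 0.056924 × 0.13144 = 0.007482 m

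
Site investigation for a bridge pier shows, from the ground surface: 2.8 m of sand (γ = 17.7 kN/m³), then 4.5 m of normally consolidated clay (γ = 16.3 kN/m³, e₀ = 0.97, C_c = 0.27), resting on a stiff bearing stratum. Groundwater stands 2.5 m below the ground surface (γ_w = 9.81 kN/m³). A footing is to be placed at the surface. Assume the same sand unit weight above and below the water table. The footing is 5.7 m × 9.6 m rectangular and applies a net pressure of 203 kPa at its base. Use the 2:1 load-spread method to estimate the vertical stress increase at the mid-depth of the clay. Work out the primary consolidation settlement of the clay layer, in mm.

Mid-depth of clay below the ground surface: z = 2.8 + 4.5/2 = 5.05 m.
Total vertical stress at mid-clay: σ_v = 17.7×2.8 + 16.3×2.25 = 86.235 kPa.
Pore pressure: u = 9.81×(5.05 − 2.5) = 25.015 kPa.
Initial effective stress: σ'_0 = σ_v − u = 86.235 − 25.015 = 61.22 kPa.
Stress increase at mid-clay by the 2:1 spreading method:
Δσ = qBL/((B+z)(L+z)) = 203×5.7×9.6/((5.7+5.05)(9.6+5.05)) = 70.534 kPa
Final effective stress: σ'_f = σ'_0 + Δσ = 61.22 + 70.534 = 131.75 kPa.
Normally consolidated clay, so the full stress increment lies on the virgin compression line:
S_c = C_c·H/(1+e₀)·log₁₀(σ'_f/σ'_0) = 0.27×4.5/(1+0.97)×log₁₀(131.75/61.22)
    = 0.61675 × 0.33286 = 0.2053 m

S_c ≈ 205 mm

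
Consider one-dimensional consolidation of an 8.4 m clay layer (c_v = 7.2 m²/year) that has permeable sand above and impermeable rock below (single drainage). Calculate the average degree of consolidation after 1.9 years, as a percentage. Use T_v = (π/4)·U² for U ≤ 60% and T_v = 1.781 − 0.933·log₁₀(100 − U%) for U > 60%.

U ≈ 49.7 %

Drainage path length: H_d = H = 8.4 m (single drainage).
T_v = c_v·t/H_d² = 7.2×1.9/8.4² = 0.19388.
T_v = 0.19388 corresponds to the U ≤ 60% branch:
U = √(4T_v/π) = 0.4968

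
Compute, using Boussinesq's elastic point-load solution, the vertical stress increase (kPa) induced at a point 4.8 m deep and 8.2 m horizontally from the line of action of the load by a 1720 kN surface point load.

Δσ_z ≈ 1.17 kPa

Boussinesq vertical stress below a point load on an elastic half-space:
Δσ_z = 3P/(2πz²) · [1 + (r/z)²]^(−5/2)
r/z = 8.2/4.8 = 1.7083; [1+(r/z)²]^(−5/2) = 0.032902.
Δσ_z = 3×1720/(2π×4.8²) × 0.032902 = 35.644 × 0.032902 = 1.173 kPa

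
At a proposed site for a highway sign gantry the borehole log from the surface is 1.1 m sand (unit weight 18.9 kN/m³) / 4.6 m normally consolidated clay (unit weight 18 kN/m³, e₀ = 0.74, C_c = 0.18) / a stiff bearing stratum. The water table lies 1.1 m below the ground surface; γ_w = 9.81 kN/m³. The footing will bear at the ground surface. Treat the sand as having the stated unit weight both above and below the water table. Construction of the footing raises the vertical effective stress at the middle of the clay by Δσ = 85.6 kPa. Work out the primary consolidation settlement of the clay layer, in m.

Mid-depth of clay below the ground surface: z = 1.1 + 4.6/2 = 3.4 m.
Total vertical stress at mid-clay: σ_v = 18.9×1.1 + 18×2.3 = 62.19 kPa.
Pore pressure: u = 9.81×(3.4 − 1.1) = 22.563 kPa.
Initial effective stress: σ'_0 = σ_v − u = 62.19 − 22.563 = 39.627 kPa.
Final effective stress: σ'_f = σ'_0 + Δσ = 39.627 + 85.6 = 125.23 kPa.
Normally consolidated clay, so the full stress increment lies on the virgin compression line:
S_c = C_c·H/(1+e₀)·log₁₀(σ'_f/σ'_0) = 0.18×4.6/(1+0.74)×log₁₀(125.23/39.627)
    = 0.47586 × 0.49972 = 0.2378 m

S_c ≈ 0.238 m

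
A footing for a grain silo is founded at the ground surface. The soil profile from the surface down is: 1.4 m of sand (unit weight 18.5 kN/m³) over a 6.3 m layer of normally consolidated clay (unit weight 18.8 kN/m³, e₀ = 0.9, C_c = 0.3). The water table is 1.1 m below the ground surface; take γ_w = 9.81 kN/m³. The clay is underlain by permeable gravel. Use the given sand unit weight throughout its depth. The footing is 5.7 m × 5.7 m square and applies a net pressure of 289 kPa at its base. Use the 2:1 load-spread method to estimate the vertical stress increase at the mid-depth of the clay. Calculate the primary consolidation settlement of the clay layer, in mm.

S_c ≈ 436 mm

Mid-depth of clay below the ground surface: z = 1.4 + 6.3/2 = 4.55 m.
Total vertical stress at mid-clay: σ_v = 18.5×1.4 + 18.8×3.15 = 85.12 kPa.
Pore pressure: u = 9.81×(4.55 − 1.1) = 33.845 kPa.
Initial effective stress: σ'_0 = σ_v − u = 85.12 − 33.845 = 51.275 kPa.
Stress increase at mid-clay by the 2:1 spreading method:
Δσ = qBL/((B+z)(L+z)) = 289×5.7×5.7/((5.7+4.55)(5.7+4.55)) = 89.372 kPa
Final effective stress: σ'_f = σ'_0 + Δσ = 51.275 + 89.372 = 140.65 kPa.
Normally consolidated clay, so the full stress increment lies on the virgin compression line:
S_c = C_c·H/(1+e₀)·log₁₀(σ'_f/σ'_0) = 0.3×6.3/(1+0.9)×log₁₀(140.65/51.275)
    = 0.99474 × 0.43823 = 0.4359 m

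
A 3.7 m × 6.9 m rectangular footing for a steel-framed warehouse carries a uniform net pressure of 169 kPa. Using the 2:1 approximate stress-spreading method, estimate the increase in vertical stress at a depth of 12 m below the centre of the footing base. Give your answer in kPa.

Δσ_z ≈ 14.5 kPa

By the 2:1 method the load spreads at 1 horizontal : 2 vertical, so at depth z the loaded area has grown by z in each plan dimension:
Δσ = qBL/((B+z)(L+z)) = 169×3.7×6.9/((3.7+12)(6.9+12)) = 14.54 kPa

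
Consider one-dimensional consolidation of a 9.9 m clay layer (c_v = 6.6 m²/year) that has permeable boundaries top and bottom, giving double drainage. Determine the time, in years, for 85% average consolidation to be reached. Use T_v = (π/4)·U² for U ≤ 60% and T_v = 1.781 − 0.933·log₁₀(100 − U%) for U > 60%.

Drainage path length: H_d = H/2 = 4.95 m (double drainage).
U > 60%: T_v = 1.781 − 0.933·log₁₀(100 − 85) = 0.68371.
t = T_v·H_d²/c_v = 0.68371×4.95²/6.6 = 2.538 years.

t ≈ 2.54 years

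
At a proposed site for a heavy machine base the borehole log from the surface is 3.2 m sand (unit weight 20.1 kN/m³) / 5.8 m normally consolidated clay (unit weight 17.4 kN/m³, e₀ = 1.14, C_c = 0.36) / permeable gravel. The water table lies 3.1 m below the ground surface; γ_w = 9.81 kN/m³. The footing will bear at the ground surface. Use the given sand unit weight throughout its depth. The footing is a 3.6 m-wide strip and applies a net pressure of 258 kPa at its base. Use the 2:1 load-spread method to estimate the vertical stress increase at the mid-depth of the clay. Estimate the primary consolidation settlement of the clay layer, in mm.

S_c ≈ 319 mm

Mid-depth of clay below the ground surface: z = 3.2 + 5.8/2 = 6.1 m.
Total vertical stress at mid-clay: σ_v = 20.1×3.2 + 17.4×2.9 = 114.78 kPa.
Pore pressure: u = 9.81×(6.1 − 3.1) = 29.43 kPa.
Initial effective stress: σ'_0 = σ_v − u = 114.78 − 29.43 = 85.35 kPa.
Stress increase at mid-clay by the 2:1 spreading method:
Δσ = qB/(B+z) = 258×3.6/(3.6+6.1) = 95.753 kPa
Final effective stress: σ'_f = σ'_0 + Δσ = 85.35 + 95.753 = 181.1 kPa.
Normally consolidated clay, so the full stress increment lies on the virgin compression line:
S_c = C_c·H/(1+e₀)·log₁₀(σ'_f/σ'_0) = 0.36×5.8/(1+1.14)×log₁₀(181.1/85.35)
    = 0.9757 × 0.32671 = 0.3188 m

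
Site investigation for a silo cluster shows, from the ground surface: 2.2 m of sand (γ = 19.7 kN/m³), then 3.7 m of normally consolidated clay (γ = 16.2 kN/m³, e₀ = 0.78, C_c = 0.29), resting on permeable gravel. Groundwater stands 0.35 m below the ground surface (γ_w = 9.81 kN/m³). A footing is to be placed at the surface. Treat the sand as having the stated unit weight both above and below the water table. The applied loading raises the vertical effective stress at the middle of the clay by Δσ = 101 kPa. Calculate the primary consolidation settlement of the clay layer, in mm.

Mid-depth of clay below the ground surface: z = 2.2 + 3.7/2 = 4.05 m.
Total vertical stress at mid-clay: σ_v = 19.7×2.2 + 16.2×1.85 = 73.31 kPa.
Pore pressure: u = 9.81×(4.05 − 0.35) = 36.297 kPa.
Initial effective stress: σ'_0 = σ_v − u = 73.31 − 36.297 = 37.013 kPa.
Final effective stress: σ'_f = σ'_0 + Δσ = 37.013 + 101 = 138.01 kPa.
Normally consolidated clay, so the full stress increment lies on the virgin compression line:
S_c = C_c·H/(1+e₀)·log₁₀(σ'_f/σ'_0) = 0.29×3.7/(1+0.78)×log₁₀(138.01/37.013)
    = 0.60281 × 0.57156 = 0.3445 m

S_c ≈ 345 mm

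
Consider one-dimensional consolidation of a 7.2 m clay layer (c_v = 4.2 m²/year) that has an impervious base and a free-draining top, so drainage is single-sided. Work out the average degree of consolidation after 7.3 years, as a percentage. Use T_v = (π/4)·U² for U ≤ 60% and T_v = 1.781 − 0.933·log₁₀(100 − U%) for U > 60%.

Drainage path length: H_d = H = 7.2 m (single drainage).
T_v = c_v·t/H_d² = 4.2×7.3/7.2² = 0.59144.
T_v = 0.59144 corresponds to the U > 60% branch:
U = 1 − 10^((1.781 − T_v)/0.933)/100 = 0.8116

U ≈ 81.2 %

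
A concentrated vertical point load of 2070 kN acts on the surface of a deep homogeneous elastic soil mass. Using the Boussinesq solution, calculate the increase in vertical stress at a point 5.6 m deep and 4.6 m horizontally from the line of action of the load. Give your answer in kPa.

Boussinesq vertical stress below a point load on an elastic half-space:
Δσ_z = 3P/(2πz²) · [1 + (r/z)²]^(−5/2)
r/z = 4.6/5.6 = 0.82143; [1+(r/z)²]^(−5/2) = 0.2755.
Δσ_z = 3×2070/(2π×5.6²) × 0.2755 = 31.516 × 0.2755 = 8.683 kPa

Δσ_z ≈ 8.68 kPa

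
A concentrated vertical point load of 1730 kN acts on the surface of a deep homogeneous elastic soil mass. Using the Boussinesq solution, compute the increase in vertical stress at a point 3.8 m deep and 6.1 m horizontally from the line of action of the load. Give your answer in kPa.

Δσ_z ≈ 2.36 kPa

Boussinesq vertical stress below a point load on an elastic half-space:
Δσ_z = 3P/(2πz²) · [1 + (r/z)²]^(−5/2)
r/z = 6.1/3.8 = 1.6053; [1+(r/z)²]^(−5/2) = 0.041328.
Δσ_z = 3×1730/(2π×3.8²) × 0.041328 = 57.203 × 0.041328 = 2.364 kPa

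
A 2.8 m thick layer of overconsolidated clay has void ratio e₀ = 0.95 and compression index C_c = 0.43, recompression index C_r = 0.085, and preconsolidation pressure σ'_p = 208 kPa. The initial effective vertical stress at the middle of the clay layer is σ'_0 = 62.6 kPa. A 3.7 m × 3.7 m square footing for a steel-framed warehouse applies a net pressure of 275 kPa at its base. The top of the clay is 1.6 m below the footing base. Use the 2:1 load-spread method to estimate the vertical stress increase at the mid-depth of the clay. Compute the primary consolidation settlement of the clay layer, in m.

S_c ≈ 0.0451 m

Mid-depth of clay below the footing base: z = 1.6 + 2.8/2 = 3 m.
Stress increase at mid-clay by the 2:1 spreading method:
Δσ = qBL/((B+z)(L+z)) = 275×3.7×3.7/((3.7+3)(3.7+3)) = 83.866 kPa
Final effective stress: σ'_f = 62.6 + 83.866 = 146.47 kPa.
σ'_f = 146.47 ≤ σ'_p = 208 kPa, so the clay remains overconsolidated and only the recompression index applies:
S_c = C_r·H/(1+e₀)·log₁₀(σ'_f/σ'_0) = 0.085×2.8/1.95×log₁₀(146.47/62.6)
    = 0.12205 × 0.36917 = 0.04506 m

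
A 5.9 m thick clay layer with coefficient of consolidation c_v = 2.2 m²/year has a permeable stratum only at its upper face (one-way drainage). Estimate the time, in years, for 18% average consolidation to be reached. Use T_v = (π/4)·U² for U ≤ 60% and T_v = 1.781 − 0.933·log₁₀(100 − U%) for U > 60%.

Drainage path length: H_d = H = 5.9 m (single drainage).
U ≤ 60%: T_v = (π/4)·U² = (π/4)×0.18² = 0.025447.
t = T_v·H_d²/c_v = 0.025447×5.9²/2.2 = 0.4026 years.

t ≈ 0.403 years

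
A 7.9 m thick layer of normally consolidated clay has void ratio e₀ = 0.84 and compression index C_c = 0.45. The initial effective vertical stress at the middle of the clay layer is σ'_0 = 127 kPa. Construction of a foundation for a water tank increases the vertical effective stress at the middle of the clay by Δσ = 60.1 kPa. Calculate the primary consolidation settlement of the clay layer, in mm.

Final effective stress: σ'_f = σ'_0 + Δσ = 127 + 60.1 = 187.1 kPa.
Normally consolidated clay, so the full stress increment lies on the virgin compression line:
S_c = C_c·H/(1+e₀)·log₁₀(σ'_f/σ'_0) = 0.45×7.9/(1+0.84)×log₁₀(187.1/127)
    = 1.9321 × 0.16827 = 0.3251 m

S_c ≈ 325 mm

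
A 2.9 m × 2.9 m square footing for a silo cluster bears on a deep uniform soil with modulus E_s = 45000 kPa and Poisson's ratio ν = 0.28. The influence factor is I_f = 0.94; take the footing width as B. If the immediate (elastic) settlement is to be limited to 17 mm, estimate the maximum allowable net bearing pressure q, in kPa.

q ≈ 305 kPa

S_e = q·B·(1−ν²)/E_s · I_f  ⇒  q = S_e·E_s / (B·(1−ν²)·I_f).
q = 0.017 × 45000 / (2.9 × 0.9216 × 0.94) = 304.5 kPa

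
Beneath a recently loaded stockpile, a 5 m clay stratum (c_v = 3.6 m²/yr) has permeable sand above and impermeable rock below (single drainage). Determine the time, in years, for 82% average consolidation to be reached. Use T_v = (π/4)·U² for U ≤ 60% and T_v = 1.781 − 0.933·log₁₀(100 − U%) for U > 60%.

t ≈ 4.23 years

Drainage path length: H_d = H = 5 m (single drainage).
U > 60%: T_v = 1.781 − 0.933·log₁₀(100 − 82) = 0.60983.
t = T_v·H_d²/c_v = 0.60983×5²/3.6 = 4.235 years.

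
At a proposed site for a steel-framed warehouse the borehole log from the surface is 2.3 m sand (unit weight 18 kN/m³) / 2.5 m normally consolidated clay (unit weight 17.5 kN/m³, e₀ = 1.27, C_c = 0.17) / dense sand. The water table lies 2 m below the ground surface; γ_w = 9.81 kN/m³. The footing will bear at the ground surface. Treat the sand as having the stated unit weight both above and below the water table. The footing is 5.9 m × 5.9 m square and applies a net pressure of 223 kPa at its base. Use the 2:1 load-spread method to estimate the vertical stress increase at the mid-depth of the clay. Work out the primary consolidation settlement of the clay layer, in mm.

S_c ≈ 84 mm

Mid-depth of clay below the ground surface: z = 2.3 + 2.5/2 = 3.55 m.
Total vertical stress at mid-clay: σ_v = 18×2.3 + 17.5×1.25 = 63.275 kPa.
Pore pressure: u = 9.81×(3.55 − 2) = 15.206 kPa.
Initial effective stress: σ'_0 = σ_v − u = 63.275 − 15.206 = 48.069 kPa.
Stress increase at mid-clay by the 2:1 spreading method:
Δσ = qBL/((B+z)(L+z)) = 223×5.9×5.9/((5.9+3.55)(5.9+3.55)) = 86.925 kPa
Final effective stress: σ'_f = σ'_0 + Δσ = 48.069 + 86.925 = 134.99 kPa.
Normally consolidated clay, so the full stress increment lies on the virgin compression line:
S_c = C_c·H/(1+e₀)·log₁₀(σ'_f/σ'_0) = 0.17×2.5/(1+1.27)×log₁₀(134.99/48.069)
    = 0.18722 × 0.44844 = 0.08396 m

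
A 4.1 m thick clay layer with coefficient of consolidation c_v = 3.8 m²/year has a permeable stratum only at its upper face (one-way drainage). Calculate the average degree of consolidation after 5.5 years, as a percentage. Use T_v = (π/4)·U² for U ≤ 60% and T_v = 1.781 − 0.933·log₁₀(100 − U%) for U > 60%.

Drainage path length: H_d = H = 4.1 m (single drainage).
T_v = c_v·t/H_d² = 3.8×5.5/4.1² = 1.2433.
T_v = 1.2433 corresponds to the U > 60% branch:
U = 1 − 10^((1.781 − T_v)/0.933)/100 = 0.9623

U ≈ 96.2 %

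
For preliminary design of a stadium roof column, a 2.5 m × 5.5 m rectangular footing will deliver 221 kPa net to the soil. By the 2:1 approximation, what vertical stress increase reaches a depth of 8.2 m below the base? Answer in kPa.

Δσ_z ≈ 20.7 kPa

By the 2:1 method the load spreads at 1 horizontal : 2 vertical, so at depth z the loaded area has grown by z in each plan dimension:
Δσ = qBL/((B+z)(L+z)) = 221×2.5×5.5/((2.5+8.2)(5.5+8.2)) = 20.73 kPa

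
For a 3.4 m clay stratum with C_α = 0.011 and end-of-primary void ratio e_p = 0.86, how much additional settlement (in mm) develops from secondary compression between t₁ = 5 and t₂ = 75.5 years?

S_s ≈ 23.7 mm

Secondary compression: S_s = C_α·H/(1+e_p)·log₁₀(t₂/t₁)
S_s = 0.011×3.4/(1+0.86)×log₁₀(75.5/5)
    = 0.02011 × 1.179 = 0.02371 m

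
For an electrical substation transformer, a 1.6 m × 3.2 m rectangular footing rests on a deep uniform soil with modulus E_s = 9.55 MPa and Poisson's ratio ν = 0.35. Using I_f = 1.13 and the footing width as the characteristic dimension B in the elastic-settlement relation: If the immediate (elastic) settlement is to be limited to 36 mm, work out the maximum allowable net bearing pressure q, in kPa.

q ≈ 217 kPa

E_s = 9.55 MPa = 9550 kPa.
S_e = q·B·(1−ν²)/E_s · I_f  ⇒  q = S_e·E_s / (B·(1−ν²)·I_f).
q = 0.036 × 9550 / (1.6 × 0.8775 × 1.13) = 216.7 kPa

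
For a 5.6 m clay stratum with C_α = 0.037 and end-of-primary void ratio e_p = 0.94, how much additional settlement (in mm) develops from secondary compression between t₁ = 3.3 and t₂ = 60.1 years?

Secondary compression: S_s = C_α·H/(1+e_p)·log₁₀(t₂/t₁)
S_s = 0.037×5.6/(1+0.94)×log₁₀(60.1/3.3)
    = 0.1068 × 1.26 = 0.1346 m

S_s ≈ 135 mm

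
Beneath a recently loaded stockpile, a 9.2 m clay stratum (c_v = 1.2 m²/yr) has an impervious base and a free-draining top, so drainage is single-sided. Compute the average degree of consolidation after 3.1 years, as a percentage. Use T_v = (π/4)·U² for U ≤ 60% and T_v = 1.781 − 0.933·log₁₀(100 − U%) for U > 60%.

U ≈ 23.7 %

Drainage path length: H_d = H = 9.2 m (single drainage).
T_v = c_v·t/H_d² = 1.2×3.1/9.2² = 0.043951.
T_v = 0.043951 corresponds to the U ≤ 60% branch:
U = √(4T_v/π) = 0.2366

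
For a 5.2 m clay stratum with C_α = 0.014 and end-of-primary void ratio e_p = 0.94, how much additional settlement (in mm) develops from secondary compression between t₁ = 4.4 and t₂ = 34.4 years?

Secondary compression: S_s = C_α·H/(1+e_p)·log₁₀(t₂/t₁)
S_s = 0.014×5.2/(1+0.94)×log₁₀(34.4/4.4)
    = 0.03753 × 0.8931 = 0.03351 m

S_s ≈ 33.5 mm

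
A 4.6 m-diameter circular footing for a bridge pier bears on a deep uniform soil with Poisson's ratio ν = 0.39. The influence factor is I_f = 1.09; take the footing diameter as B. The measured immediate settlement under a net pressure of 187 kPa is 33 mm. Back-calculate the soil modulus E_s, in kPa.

S_e = q·B·(1−ν²)/E_s · I_f  ⇒  E_s = q·B·(1−ν²)·I_f / S_e.
E_s = 187 × 4.6 × 0.8479 × 1.09 / 0.033 = 24090 kPa

E_s ≈ 24100 kPa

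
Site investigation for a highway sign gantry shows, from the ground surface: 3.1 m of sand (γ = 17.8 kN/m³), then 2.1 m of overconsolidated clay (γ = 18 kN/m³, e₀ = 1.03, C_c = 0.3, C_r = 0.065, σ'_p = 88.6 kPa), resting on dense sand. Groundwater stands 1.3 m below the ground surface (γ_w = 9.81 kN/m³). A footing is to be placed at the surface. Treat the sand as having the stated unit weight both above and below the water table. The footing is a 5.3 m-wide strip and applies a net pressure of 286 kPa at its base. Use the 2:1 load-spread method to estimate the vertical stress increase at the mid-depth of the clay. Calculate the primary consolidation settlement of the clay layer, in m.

Mid-depth of clay below the ground surface: z = 3.1 + 2.1/2 = 4.15 m.
Total vertical stress at mid-clay: σ_v = 17.8×3.1 + 18×1.05 = 74.08 kPa.
Pore pressure: u = 9.81×(4.15 − 1.3) = 27.959 kPa.
Initial effective stress: σ'_0 = σ_v − u = 74.08 − 27.959 = 46.121 kPa.
Stress increase at mid-clay by the 2:1 spreading method:
Δσ = qB/(B+z) = 286×5.3/(5.3+4.15) = 160.4 kPa
Final effective stress: σ'_f = 46.121 + 160.4 = 206.52 kPa.
σ'_f = 206.52 > σ'_p = 88.6 kPa, so the stress path crosses the preconsolidation pressure — recompression up to σ'_p, then virgin compression beyond:
S_c = H/(1+e₀)·[C_r·log₁₀(σ'_p/σ'_0) + C_c·log₁₀(σ'_f/σ'_p)]
    = 2.1/2.03 × [0.065×log₁₀(88.6/46.121) + 0.3×log₁₀(206.52/88.6)]
    = 1.0345 × [0.01843 + 0.11026] = 0.1331 m

S_c ≈ 0.133 m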